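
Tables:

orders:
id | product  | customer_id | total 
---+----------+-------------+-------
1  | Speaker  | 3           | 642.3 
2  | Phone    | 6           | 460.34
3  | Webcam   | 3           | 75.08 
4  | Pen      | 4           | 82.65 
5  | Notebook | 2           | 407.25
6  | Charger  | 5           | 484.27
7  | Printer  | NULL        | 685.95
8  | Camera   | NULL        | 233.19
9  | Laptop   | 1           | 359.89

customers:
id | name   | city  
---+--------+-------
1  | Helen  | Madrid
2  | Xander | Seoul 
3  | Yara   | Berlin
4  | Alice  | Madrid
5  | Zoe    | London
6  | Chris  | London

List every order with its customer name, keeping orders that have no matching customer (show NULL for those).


LEFT JOIN keeps every row from orders (the left table); where customer_id has no match in customers, the customer columns become NULL. Walk through each order:
  - order 1 (Speaker): customer_id=3 -> matches Yara
  - order 2 (Phone): customer_id=6 -> matches Chris
  - order 3 (Webcam): customer_id=3 -> matches Yara
  - order 4 (Pen): customer_id=4 -> matches Alice
  - order 5 (Notebook): customer_id=2 -> matches Xander
  - order 6 (Charger): customer_id=5 -> matches Zoe
  - order 7 (Printer): customer_id=NULL, no match -> kept with NULL
  - order 8 (Camera): customer_id=NULL, no match -> kept with NULL
  - order 9 (Laptop): customer_id=1 -> matches Helen
All 9 rows appear; 2 have NULL customer.

SQL:
SELECT a.product, b.name AS customer
FROM orders a
LEFT JOIN customers b ON a.customer_id = b.id

Result:
product  | customer
---------+---------
Speaker  | Yara    
Phone    | Chris   
Webcam   | Yara    
Pen      | Alice   
Notebook | Xander  
Charger  | Zoe     
Printer  | NULL    
Camera   | NULL    
Laptop   | Helen   


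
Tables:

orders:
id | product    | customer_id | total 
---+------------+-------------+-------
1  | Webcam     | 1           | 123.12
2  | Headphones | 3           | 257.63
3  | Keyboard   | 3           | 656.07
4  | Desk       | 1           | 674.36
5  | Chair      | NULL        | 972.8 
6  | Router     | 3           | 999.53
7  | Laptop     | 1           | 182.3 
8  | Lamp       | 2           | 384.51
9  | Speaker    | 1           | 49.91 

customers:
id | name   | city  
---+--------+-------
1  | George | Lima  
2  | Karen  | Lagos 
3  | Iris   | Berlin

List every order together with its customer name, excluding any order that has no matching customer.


INNER JOIN keeps only orders rows whose customer_id matches an id in customers. Walk through each order:
  - order 1 (Webcam): customer_id=1 -> matches George
  - order 2 (Headphones): customer_id=3 -> matches Iris
  - order 3 (Keyboard): customer_id=3 -> matches Iris
  - order 4 (Desk): customer_id=1 -> matches George
  - order 5 (Chair): customer_id=NULL, no match -> dropped
  - order 6 (Router): customer_id=3 -> matches Iris
  - order 7 (Laptop): customer_id=1 -> matches George
  - order 8 (Lamp): customer_id=2 -> matches Karen
  - order 9 (Speaker): customer_id=1 -> matches George
So 1 of 9 rows is dropped.

SQL:
SELECT a.product, b.name AS customer
FROM orders a
INNER JOIN customers b ON a.customer_id = b.id

Result:
product    | customer
-----------+---------
Webcam     | George  
Headphones | Iris    
Keyboard   | Iris    
Desk       | George  
Router     | Iris    
Laptop     | George  
Lamp       | Karen   
Speaker    | George  


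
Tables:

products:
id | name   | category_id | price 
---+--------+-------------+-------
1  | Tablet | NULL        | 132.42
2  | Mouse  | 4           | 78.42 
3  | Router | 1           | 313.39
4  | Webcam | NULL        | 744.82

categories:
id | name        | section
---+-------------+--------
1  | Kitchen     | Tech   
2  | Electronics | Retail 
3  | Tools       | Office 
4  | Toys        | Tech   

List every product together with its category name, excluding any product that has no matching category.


INNER JOIN keeps only products rows whose category_id matches an id in categories. Walk through each product:
  - product 1 (Tablet): category_id=NULL, no match -> dropped
  - product 2 (Mouse): category_id=4 -> matches Toys
  - product 3 (Router): category_id=1 -> matches Kitchen
  - product 4 (Webcam): category_id=NULL, no match -> dropped
So 2 of 4 rows are dropped.

SQL:
SELECT a.name, b.name AS category
FROM products a
INNER JOIN categories b ON a.category_id = b.id

Result:
name   | category
-------+---------
Mouse  | Toys    
Router | Kitchen 


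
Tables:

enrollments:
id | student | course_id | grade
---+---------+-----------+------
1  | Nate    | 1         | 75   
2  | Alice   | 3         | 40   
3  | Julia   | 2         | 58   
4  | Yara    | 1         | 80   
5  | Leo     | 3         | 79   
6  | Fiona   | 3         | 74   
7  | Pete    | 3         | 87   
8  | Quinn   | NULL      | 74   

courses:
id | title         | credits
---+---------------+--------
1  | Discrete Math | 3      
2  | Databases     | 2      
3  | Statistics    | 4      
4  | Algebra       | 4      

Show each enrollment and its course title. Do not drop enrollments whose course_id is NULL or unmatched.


LEFT JOIN keeps every row from enrollments (the left table); where course_id has no match in courses, the course columns become NULL. Walk through each enrollment:
  - enrollment 1 (Nate): course_id=1 -> matches Discrete Math
  - enrollment 2 (Alice): course_id=3 -> matches Statistics
  - enrollment 3 (Julia): course_id=2 -> matches Databases
  - enrollment 4 (Yara): course_id=1 -> matches Discrete Math
  - enrollment 5 (Leo): course_id=3 -> matches Statistics
  - enrollment 6 (Fiona): course_id=3 -> matches Statistics
  - enrollment 7 (Pete): course_id=3 -> matches Statistics
  - enrollment 8 (Quinn): course_id=NULL, no match -> kept with NULL
All 8 rows appear; 1 has NULL course.

SQL:
SELECT a.student, b.title AS course
FROM enrollments a
LEFT JOIN courses b ON a.course_id = b.id

Result:
student | course       
--------+--------------
Nate    | Discrete Math
Alice   | Statistics   
Julia   | Databases    
Yara    | Discrete Math
Leo     | Statistics   
Fiona   | Statistics   
Pete    | Statistics   
Quinn   | NULL         


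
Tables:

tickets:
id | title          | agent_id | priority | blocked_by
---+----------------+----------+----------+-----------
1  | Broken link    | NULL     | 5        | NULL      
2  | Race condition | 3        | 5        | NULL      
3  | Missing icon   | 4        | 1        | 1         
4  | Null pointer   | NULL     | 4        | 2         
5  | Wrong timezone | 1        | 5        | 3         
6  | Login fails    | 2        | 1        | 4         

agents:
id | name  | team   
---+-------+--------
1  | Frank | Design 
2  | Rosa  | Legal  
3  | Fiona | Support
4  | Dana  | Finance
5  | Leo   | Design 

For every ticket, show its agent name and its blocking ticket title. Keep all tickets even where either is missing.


Two LEFT JOINs from the same base table tickets: one to agents via agent_id, one to tickets itself via blocked_by. Both are LEFT so every ticket is preserved.
Match against agents:
  - ticket 1 (Broken link): agent_id=NULL, no match -> kept with NULL
  - ticket 2 (Race condition): agent_id=3 -> matches Fiona
  - ticket 3 (Missing icon): agent_id=4 -> matches Dana
  - ticket 4 (Null pointer): agent_id=NULL, no match -> kept with NULL
  - ticket 5 (Wrong timezone): agent_id=1 -> matches Frank
  - ticket 6 (Login fails): agent_id=2 -> matches Rosa
Match against tickets (self):
  - ticket 1 (Broken link): blocked_by=NULL -> NULL
  - ticket 2 (Race condition): blocked_by=NULL -> NULL
  - ticket 3 (Missing icon): blocked_by=1 -> Broken link
  - ticket 4 (Null pointer): blocked_by=2 -> Race condition
  - ticket 5 (Wrong timezone): blocked_by=3 -> Missing icon
  - ticket 6 (Login fails): blocked_by=4 -> Null pointer

SQL:
SELECT a.title, b.name AS agent, c.title AS blocked_by
FROM tickets a
LEFT JOIN agents b ON a.agent_id = b.id
LEFT JOIN tickets c ON a.blocked_by = c.id

Result:
title          | agent | blocked_by    
---------------+-------+---------------
Broken link    | NULL  | NULL          
Race condition | Fiona | NULL          
Missing icon   | Dana  | Broken link   
Null pointer   | NULL  | Race condition
Wrong timezone | Frank | Missing icon  
Login fails    | Rosa  | Null pointer  


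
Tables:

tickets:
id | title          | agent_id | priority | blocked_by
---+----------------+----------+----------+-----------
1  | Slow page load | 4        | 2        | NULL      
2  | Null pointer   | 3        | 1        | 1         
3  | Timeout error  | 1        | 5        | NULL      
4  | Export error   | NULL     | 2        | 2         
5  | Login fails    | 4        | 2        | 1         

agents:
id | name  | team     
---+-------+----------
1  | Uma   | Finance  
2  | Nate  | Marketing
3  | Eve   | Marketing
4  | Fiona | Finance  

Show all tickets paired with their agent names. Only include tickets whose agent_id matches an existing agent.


INNER JOIN keeps only tickets rows whose agent_id matches an id in agents. Walk through each ticket:
  - ticket 1 (Slow page load): agent_id=4 -> matches Fiona
  - ticket 2 (Null pointer): agent_id=3 -> matches Eve
  - ticket 3 (Timeout error): agent_id=1 -> matches Uma
  - ticket 4 (Export error): agent_id=NULL, no match -> dropped
  - ticket 5 (Login fails): agent_id=4 -> matches Fiona
So 1 of 5 rows is dropped.

SQL:
SELECT a.title, b.name AS agent
FROM tickets a
INNER JOIN agents b ON a.agent_id = b.id

Result:
title          | agent
---------------+------
Slow page load | Fiona
Null pointer   | Eve  
Timeout error  | Uma  
Login fails    | Fiona


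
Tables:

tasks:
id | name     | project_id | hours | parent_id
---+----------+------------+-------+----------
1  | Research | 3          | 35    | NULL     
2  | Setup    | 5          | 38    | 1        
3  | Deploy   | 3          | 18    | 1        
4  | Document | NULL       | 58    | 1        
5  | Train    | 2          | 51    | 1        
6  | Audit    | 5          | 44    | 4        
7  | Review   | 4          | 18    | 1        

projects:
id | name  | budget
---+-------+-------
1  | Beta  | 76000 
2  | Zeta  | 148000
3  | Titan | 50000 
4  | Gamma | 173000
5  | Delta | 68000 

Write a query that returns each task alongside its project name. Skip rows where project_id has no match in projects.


INNER JOIN keeps only tasks rows whose project_id matches an id in projects. Walk through each task:
  - task 1 (Research): project_id=3 -> matches Titan
  - task 2 (Setup): project_id=5 -> matches Delta
  - task 3 (Deploy): project_id=3 -> matches Titan
  - task 4 (Document): project_id=NULL, no match -> dropped
  - task 5 (Train): project_id=2 -> matches Zeta
  - task 6 (Audit): project_id=5 -> matches Delta
  - task 7 (Review): project_id=4 -> matches Gamma
So 1 of 7 rows is dropped.

SQL:
SELECT a.name, b.name AS project
FROM tasks a
INNER JOIN projects b ON a.project_id = b.id

Result:
name     | project
---------+--------
Research | Titan  
Setup    | Delta  
Deploy   | Titan  
Train    | Zeta   
Audit    | Delta  
Review   | Gamma  


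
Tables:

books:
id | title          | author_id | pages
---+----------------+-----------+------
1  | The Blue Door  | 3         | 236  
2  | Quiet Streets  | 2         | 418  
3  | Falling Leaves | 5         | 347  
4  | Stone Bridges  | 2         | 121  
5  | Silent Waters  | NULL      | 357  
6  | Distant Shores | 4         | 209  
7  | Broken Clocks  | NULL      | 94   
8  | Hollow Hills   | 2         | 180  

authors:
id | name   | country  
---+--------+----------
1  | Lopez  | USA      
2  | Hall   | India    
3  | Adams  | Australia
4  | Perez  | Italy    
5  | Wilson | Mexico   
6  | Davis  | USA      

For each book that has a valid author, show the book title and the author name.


INNER JOIN keeps only books rows whose author_id matches an id in authors. Walk through each book:
  - book 1 (The Blue Door): author_id=3 -> matches Adams
  - book 2 (Quiet Streets): author_id=2 -> matches Hall
  - book 3 (Falling Leaves): author_id=5 -> matches Wilson
  - book 4 (Stone Bridges): author_id=2 -> matches Hall
  - book 5 (Silent Waters): author_id=NULL, no match -> dropped
  - book 6 (Distant Shores): author_id=4 -> matches Perez
  - book 7 (Broken Clocks): author_id=NULL, no match -> dropped
  - book 8 (Hollow Hills): author_id=2 -> matches Hall
So 2 of 8 rows are dropped.

SQL:
SELECT a.title, b.name AS author
FROM books a
INNER JOIN authors b ON a.author_id = b.id

Result:
title          | author
---------------+-------
The Blue Door  | Adams 
Quiet Streets  | Hall  
Falling Leaves | Wilson
Stone Bridges  | Hall  
Distant Shores | Perez 
Hollow Hills   | Hall  


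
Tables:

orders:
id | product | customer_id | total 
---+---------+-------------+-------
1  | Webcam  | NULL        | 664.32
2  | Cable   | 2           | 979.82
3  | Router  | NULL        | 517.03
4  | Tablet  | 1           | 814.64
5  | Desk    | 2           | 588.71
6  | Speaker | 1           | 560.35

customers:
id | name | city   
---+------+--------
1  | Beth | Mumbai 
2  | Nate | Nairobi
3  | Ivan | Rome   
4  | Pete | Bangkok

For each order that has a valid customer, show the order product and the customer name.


INNER JOIN keeps only orders rows whose customer_id matches an id in customers. Walk through each order:
  - order 1 (Webcam): customer_id=NULL, no match -> dropped
  - order 2 (Cable): customer_id=2 -> matches Nate
  - order 3 (Router): customer_id=NULL, no match -> dropped
  - order 4 (Tablet): customer_id=1 -> matches Beth
  - order 5 (Desk): customer_id=2 -> matches Nate
  - order 6 (Speaker): customer_id=1 -> matches Beth
So 2 of 6 rows are dropped.

SQL:
SELECT a.product, b.name AS customer
FROM orders a
INNER JOIN customers b ON a.customer_id = b.id

Result:
product | customer
--------+---------
Cable   | Nate    
Tablet  | Beth    
Desk    | Nate    
Speaker | Beth    


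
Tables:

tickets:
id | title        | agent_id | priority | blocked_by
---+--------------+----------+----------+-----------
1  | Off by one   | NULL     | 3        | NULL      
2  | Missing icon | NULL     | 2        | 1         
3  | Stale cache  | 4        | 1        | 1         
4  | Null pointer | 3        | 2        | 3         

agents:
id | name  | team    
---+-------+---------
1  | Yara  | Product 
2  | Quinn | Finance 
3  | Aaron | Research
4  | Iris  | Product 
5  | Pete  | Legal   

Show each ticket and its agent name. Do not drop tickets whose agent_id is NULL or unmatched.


LEFT JOIN keeps every row from tickets (the left table); where agent_id has no match in agents, the agent columns become NULL. Walk through each ticket:
  - ticket 1 (Off by one): agent_id=NULL, no match -> kept with NULL
  - ticket 2 (Missing icon): agent_id=NULL, no match -> kept with NULL
  - ticket 3 (Stale cache): agent_id=4 -> matches Iris
  - ticket 4 (Null pointer): agent_id=3 -> matches Aaron
All 4 rows appear; 2 have NULL agent.

SQL:
SELECT a.title, b.name AS agent
FROM tickets a
LEFT JOIN agents b ON a.agent_id = b.id

Result:
title        | agent
-------------+------
Off by one   | NULL 
Missing icon | NULL 
Stale cache  | Iris 
Null pointer | Aaron


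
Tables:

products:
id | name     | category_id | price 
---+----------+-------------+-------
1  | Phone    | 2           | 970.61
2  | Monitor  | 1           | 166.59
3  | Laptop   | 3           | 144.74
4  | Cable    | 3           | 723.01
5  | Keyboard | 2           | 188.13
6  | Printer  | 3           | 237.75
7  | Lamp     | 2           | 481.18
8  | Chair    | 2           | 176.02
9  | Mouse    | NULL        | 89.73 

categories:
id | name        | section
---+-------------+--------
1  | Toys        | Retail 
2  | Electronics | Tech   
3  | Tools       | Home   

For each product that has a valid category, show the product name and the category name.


INNER JOIN keeps only products rows whose category_id matches an id in categories. Walk through each product:
  - product 1 (Phone): category_id=2 -> matches Electronics
  - product 2 (Monitor): category_id=1 -> matches Toys
  - product 3 (Laptop): category_id=3 -> matches Tools
  - product 4 (Cable): category_id=3 -> matches Tools
  - product 5 (Keyboard): category_id=2 -> matches Electronics
  - product 6 (Printer): category_id=3 -> matches Tools
  - product 7 (Lamp): category_id=2 -> matches Electronics
  - product 8 (Chair): category_id=2 -> matches Electronics
  - product 9 (Mouse): category_id=NULL, no match -> dropped
So 1 of 9 rows is dropped.

SQL:
SELECT a.name, b.name AS category
FROM products a
INNER JOIN categories b ON a.category_id = b.id

Result:
name     | category   
---------+------------
Phone    | Electronics
Monitor  | Toys       
Laptop   | Tools      
Cable    | Tools      
Keyboard | Electronics
Printer  | Tools      
Lamp     | Electronics
Chair    | Electronics


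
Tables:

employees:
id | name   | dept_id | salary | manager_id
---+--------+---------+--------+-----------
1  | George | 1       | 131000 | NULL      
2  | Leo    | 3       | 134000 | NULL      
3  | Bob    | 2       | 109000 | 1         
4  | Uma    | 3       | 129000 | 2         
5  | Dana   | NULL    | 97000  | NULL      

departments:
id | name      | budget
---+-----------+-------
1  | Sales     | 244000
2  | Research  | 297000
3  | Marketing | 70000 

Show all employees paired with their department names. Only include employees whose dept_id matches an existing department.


INNER JOIN keeps only employees rows whose dept_id matches an id in departments. Walk through each employee:
  - employee 1 (George): dept_id=1 -> matches Sales
  - employee 2 (Leo): dept_id=3 -> matches Marketing
  - employee 3 (Bob): dept_id=2 -> matches Research
  - employee 4 (Uma): dept_id=3 -> matches Marketing
  - employee 5 (Dana): dept_id=NULL, no match -> dropped
So 1 of 5 rows is dropped.

SQL:
SELECT a.name, b.name AS department
FROM employees a
INNER JOIN departments b ON a.dept_id = b.id

Result:
name   | department
-------+-----------
George | Sales     
Leo    | Marketing 
Bob    | Research  
Uma    | Marketing 


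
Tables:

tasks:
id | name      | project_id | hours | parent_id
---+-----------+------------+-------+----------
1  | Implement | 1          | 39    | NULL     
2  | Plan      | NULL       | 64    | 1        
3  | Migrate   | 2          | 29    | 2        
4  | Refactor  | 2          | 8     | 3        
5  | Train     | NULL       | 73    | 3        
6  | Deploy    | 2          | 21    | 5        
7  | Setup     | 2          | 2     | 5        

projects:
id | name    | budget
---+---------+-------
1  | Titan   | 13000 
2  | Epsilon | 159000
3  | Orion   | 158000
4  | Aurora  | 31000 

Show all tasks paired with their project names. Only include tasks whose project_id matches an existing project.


INNER JOIN keeps only tasks rows whose project_id matches an id in projects. Walk through each task:
  - task 1 (Implement): project_id=1 -> matches Titan
  - task 2 (Plan): project_id=NULL, no match -> dropped
  - task 3 (Migrate): project_id=2 -> matches Epsilon
  - task 4 (Refactor): project_id=2 -> matches Epsilon
  - task 5 (Train): project_id=NULL, no match -> dropped
  - task 6 (Deploy): project_id=2 -> matches Epsilon
  - task 7 (Setup): project_id=2 -> matches Epsilon
So 2 of 7 rows are dropped.

SQL:
SELECT a.name, b.name AS project
FROM tasks a
INNER JOIN projects b ON a.project_id = b.id

Result:
name      | project
----------+--------
Implement | Titan  
Migrate   | Epsilon
Refactor  | Epsilon
Deploy    | Epsilon
Setup     | Epsilon


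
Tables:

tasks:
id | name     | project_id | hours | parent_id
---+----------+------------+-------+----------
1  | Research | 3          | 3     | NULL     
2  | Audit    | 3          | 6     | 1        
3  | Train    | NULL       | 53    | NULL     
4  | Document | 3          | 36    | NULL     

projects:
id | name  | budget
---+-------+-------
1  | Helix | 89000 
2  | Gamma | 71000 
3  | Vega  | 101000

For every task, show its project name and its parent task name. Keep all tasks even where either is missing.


Two LEFT JOINs from the same base table tasks: one to projects via project_id, one to tasks itself via parent_id. Both are LEFT so every task is preserved.
Match against projects:
  - task 1 (Research): project_id=3 -> matches Vega
  - task 2 (Audit): project_id=3 -> matches Vega
  - task 3 (Train): project_id=NULL, no match -> kept with NULL
  - task 4 (Document): project_id=3 -> matches Vega
Match against tasks (self):
  - task 1 (Research): parent_id=NULL -> NULL
  - task 2 (Audit): parent_id=1 -> Research
  - task 3 (Train): parent_id=NULL -> NULL
  - task 4 (Document): parent_id=NULL -> NULL

SQL:
SELECT a.name, b.name AS project, c.name AS parent
FROM tasks a
LEFT JOIN projects b ON a.project_id = b.id
LEFT JOIN tasks c ON a.parent_id = c.id

Result:
name     | project | parent  
---------+---------+---------
Research | Vega    | NULL    
Audit    | Vega    | Research
Train    | NULL    | NULL    
Document | Vega    | NULL    


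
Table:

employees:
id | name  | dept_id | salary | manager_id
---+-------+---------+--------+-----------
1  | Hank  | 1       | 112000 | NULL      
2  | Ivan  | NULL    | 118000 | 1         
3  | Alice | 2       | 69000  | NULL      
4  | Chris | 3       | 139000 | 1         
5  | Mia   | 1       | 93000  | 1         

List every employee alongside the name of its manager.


This is a self-join: employees is joined to a second copy of itself, matching each row's manager_id to another row's id. Use LEFT JOIN so rows with manager_id=NULL are kept.
  - employee 1 (Hank): manager_id=NULL -> NULL
  - employee 2 (Ivan): manager_id=1 -> Hank
  - employee 3 (Alice): manager_id=NULL -> NULL
  - employee 4 (Chris): manager_id=1 -> Hank
  - employee 5 (Mia): manager_id=1 -> Hank

SQL:
SELECT a.name AS item, b.name AS manager
FROM employees a
LEFT JOIN employees b ON a.manager_id = b.id

Result:
item  | manager
------+--------
Hank  | NULL   
Ivan  | Hank   
Alice | NULL   
Chris | Hank   
Mia   | Hank   


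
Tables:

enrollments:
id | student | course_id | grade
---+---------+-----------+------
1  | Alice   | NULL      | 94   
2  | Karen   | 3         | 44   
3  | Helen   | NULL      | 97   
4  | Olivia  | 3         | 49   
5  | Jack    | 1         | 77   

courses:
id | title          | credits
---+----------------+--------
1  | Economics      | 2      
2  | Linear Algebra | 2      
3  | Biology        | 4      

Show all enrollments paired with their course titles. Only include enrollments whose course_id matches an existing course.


INNER JOIN keeps only enrollments rows whose course_id matches an id in courses. Walk through each enrollment:
  - enrollment 1 (Alice): course_id=NULL, no match -> dropped
  - enrollment 2 (Karen): course_id=3 -> matches Biology
  - enrollment 3 (Helen): course_id=NULL, no match -> dropped
  - enrollment 4 (Olivia): course_id=3 -> matches Biology
  - enrollment 5 (Jack): course_id=1 -> matches Economics
So 2 of 5 rows are dropped.

SQL:
SELECT a.student, b.title AS course
FROM enrollments a
INNER JOIN courses b ON a.course_id = b.id

Result:
student | course   
--------+----------
Karen   | Biology  
Olivia  | Biology  
Jack    | Economics


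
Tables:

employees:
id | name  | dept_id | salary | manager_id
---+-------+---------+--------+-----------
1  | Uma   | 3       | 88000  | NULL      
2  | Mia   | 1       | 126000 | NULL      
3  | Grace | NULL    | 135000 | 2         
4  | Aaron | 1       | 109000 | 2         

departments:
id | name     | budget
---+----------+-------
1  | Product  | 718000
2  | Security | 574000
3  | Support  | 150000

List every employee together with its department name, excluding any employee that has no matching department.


INNER JOIN keeps only employees rows whose dept_id matches an id in departments. Walk through each employee:
  - employee 1 (Uma): dept_id=3 -> matches Support
  - employee 2 (Mia): dept_id=1 -> matches Product
  - employee 3 (Grace): dept_id=NULL, no match -> dropped
  - employee 4 (Aaron): dept_id=1 -> matches Product
So 1 of 4 rows is dropped.

SQL:
SELECT a.name, b.name AS department
FROM employees a
INNER JOIN departments b ON a.dept_id = b.id

Result:
name  | department
------+-----------
Uma   | Support   
Mia   | Product   
Aaron | Product   


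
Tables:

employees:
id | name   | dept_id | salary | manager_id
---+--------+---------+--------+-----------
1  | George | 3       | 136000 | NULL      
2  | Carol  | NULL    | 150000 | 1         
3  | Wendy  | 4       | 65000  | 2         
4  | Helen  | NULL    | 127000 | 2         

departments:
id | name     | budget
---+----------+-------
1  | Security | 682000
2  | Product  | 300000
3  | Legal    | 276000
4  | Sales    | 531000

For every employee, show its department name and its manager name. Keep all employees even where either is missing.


Two LEFT JOINs from the same base table employees: one to departments via dept_id, one to employees itself via manager_id. Both are LEFT so every employee is preserved.
Match against departments:
  - employee 1 (George): dept_id=3 -> matches Legal
  - employee 2 (Carol): dept_id=NULL, no match -> kept with NULL
  - employee 3 (Wendy): dept_id=4 -> matches Sales
  - employee 4 (Helen): dept_id=NULL, no match -> kept with NULL
Match against employees (self):
  - employee 1 (George): manager_id=NULL -> NULL
  - employee 2 (Carol): manager_id=1 -> George
  - employee 3 (Wendy): manager_id=2 -> Carol
  - employee 4 (Helen): manager_id=2 -> Carol

SQL:
SELECT a.name, b.name AS department, c.name AS manager
FROM employees a
LEFT JOIN departments b ON a.dept_id = b.id
LEFT JOIN employees c ON a.manager_id = c.id

Result:
name   | department | manager
-------+------------+--------
George | Legal      | NULL   
Carol  | NULL       | George 
Wendy  | Sales      | Carol  
Helen  | NULL       | Carol  


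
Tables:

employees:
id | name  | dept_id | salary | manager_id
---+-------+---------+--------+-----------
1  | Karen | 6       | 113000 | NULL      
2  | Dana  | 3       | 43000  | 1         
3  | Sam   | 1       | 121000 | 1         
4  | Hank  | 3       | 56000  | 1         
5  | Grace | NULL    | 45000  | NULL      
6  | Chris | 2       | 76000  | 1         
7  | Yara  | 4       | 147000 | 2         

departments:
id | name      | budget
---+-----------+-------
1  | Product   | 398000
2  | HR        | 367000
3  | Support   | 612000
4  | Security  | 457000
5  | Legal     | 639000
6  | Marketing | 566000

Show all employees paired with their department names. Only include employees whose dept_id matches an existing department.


INNER JOIN keeps only employees rows whose dept_id matches an id in departments. Walk through each employee:
  - employee 1 (Karen): dept_id=6 -> matches Marketing
  - employee 2 (Dana): dept_id=3 -> matches Support
  - employee 3 (Sam): dept_id=1 -> matches Product
  - employee 4 (Hank): dept_id=3 -> matches Support
  - employee 5 (Grace): dept_id=NULL, no match -> dropped
  - employee 6 (Chris): dept_id=2 -> matches HR
  - employee 7 (Yara): dept_id=4 -> matches Security
So 1 of 7 rows is dropped.

SQL:
SELECT a.name, b.name AS department
FROM employees a
INNER JOIN departments b ON a.dept_id = b.id

Result:
name  | department
------+-----------
Karen | Marketing 
Dana  | Support   
Sam   | Product   
Hank  | Support   
Chris | HR        
Yara  | Security  


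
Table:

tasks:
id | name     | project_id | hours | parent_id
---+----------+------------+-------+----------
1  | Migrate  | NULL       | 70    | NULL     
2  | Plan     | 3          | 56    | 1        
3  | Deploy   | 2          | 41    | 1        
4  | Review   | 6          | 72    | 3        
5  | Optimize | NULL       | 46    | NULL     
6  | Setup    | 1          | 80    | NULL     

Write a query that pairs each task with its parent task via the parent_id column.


This is a self-join: tasks is joined to a second copy of itself, matching each row's parent_id to another row's id. Use LEFT JOIN so rows with parent_id=NULL are kept.
  - task 1 (Migrate): parent_id=NULL -> NULL
  - task 2 (Plan): parent_id=1 -> Migrate
  - task 3 (Deploy): parent_id=1 -> Migrate
  - task 4 (Review): parent_id=3 -> Deploy
  - task 5 (Optimize): parent_id=NULL -> NULL
  - task 6 (Setup): parent_id=NULL -> NULL

SQL:
SELECT a.name AS item, b.name AS parent
FROM tasks a
LEFT JOIN tasks b ON a.parent_id = b.id

Result:
item     | parent 
---------+--------
Migrate  | NULL   
Plan     | Migrate
Deploy   | Migrate
Review   | Deploy 
Optimize | NULL   
Setup    | NULL   


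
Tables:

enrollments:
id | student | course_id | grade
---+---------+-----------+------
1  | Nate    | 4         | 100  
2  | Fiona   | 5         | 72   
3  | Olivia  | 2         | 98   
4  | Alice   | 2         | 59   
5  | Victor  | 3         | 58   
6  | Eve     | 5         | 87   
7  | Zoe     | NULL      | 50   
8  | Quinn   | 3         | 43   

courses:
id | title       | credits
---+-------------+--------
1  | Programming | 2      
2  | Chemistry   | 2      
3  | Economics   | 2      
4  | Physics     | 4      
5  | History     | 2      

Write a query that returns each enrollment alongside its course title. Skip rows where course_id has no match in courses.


INNER JOIN keeps only enrollments rows whose course_id matches an id in courses. Walk through each enrollment:
  - enrollment 1 (Nate): course_id=4 -> matches Physics
  - enrollment 2 (Fiona): course_id=5 -> matches History
  - enrollment 3 (Olivia): course_id=2 -> matches Chemistry
  - enrollment 4 (Alice): course_id=2 -> matches Chemistry
  - enrollment 5 (Victor): course_id=3 -> matches Economics
  - enrollment 6 (Eve): course_id=5 -> matches History
  - enrollment 7 (Zoe): course_id=NULL, no match -> dropped
  - enrollment 8 (Quinn): course_id=3 -> matches Economics
So 1 of 8 rows is dropped.

SQL:
SELECT a.student, b.title AS course
FROM enrollments a
INNER JOIN courses b ON a.course_id = b.id

Result:
student | course   
--------+----------
Nate    | Physics  
Fiona   | History  
Olivia  | Chemistry
Alice   | Chemistry
Victor  | Economics
Eve     | History  
Quinn   | Economics


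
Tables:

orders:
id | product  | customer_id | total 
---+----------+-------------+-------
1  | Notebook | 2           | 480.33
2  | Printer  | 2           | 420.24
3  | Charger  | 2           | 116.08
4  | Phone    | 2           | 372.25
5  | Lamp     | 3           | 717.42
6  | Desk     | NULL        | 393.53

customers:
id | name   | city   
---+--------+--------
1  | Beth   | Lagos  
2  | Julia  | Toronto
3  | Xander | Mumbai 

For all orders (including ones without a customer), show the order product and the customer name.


LEFT JOIN keeps every row from orders (the left table); where customer_id has no match in customers, the customer columns become NULL. Walk through each order:
  - order 1 (Notebook): customer_id=2 -> matches Julia
  - order 2 (Printer): customer_id=2 -> matches Julia
  - order 3 (Charger): customer_id=2 -> matches Julia
  - order 4 (Phone): customer_id=2 -> matches Julia
  - order 5 (Lamp): customer_id=3 -> matches Xander
  - order 6 (Desk): customer_id=NULL, no match -> kept with NULL
All 6 rows appear; 1 has NULL customer.

SQL:
SELECT a.product, b.name AS customer
FROM orders a
LEFT JOIN customers b ON a.customer_id = b.id

Result:
product  | customer
---------+---------
Notebook | Julia   
Printer  | Julia   
Charger  | Julia   
Phone    | Julia   
Lamp     | Xander  
Desk     | NULL    


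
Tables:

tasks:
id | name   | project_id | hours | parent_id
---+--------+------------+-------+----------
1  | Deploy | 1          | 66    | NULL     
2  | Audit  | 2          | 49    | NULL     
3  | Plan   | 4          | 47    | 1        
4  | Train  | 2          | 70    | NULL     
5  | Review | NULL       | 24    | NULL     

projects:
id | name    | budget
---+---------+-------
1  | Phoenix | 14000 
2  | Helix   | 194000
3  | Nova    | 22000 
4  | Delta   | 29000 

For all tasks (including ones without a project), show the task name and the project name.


LEFT JOIN keeps every row from tasks (the left table); where project_id has no match in projects, the project columns become NULL. Walk through each task:
  - task 1 (Deploy): project_id=1 -> matches Phoenix
  - task 2 (Audit): project_id=2 -> matches Helix
  - task 3 (Plan): project_id=4 -> matches Delta
  - task 4 (Train): project_id=2 -> matches Helix
  - task 5 (Review): project_id=NULL, no match -> kept with NULL
All 5 rows appear; 1 has NULL project.

SQL:
SELECT a.name, b.name AS project
FROM tasks a
LEFT JOIN projects b ON a.project_id = b.id

Result:
name   | project
-------+--------
Deploy | Phoenix
Audit  | Helix  
Plan   | Delta  
Train  | Helix  
Review | NULL   


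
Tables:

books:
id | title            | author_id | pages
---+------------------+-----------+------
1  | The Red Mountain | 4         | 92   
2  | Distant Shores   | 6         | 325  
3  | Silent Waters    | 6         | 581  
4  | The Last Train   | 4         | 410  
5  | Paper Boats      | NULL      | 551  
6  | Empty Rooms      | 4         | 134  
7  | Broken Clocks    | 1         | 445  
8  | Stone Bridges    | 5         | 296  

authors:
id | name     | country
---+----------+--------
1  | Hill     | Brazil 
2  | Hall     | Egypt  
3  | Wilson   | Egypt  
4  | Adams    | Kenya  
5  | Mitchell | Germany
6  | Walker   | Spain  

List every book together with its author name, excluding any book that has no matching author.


INNER JOIN keeps only books rows whose author_id matches an id in authors. Walk through each book:
  - book 1 (The Red Mountain): author_id=4 -> matches Adams
  - book 2 (Distant Shores): author_id=6 -> matches Walker
  - book 3 (Silent Waters): author_id=6 -> matches Walker
  - book 4 (The Last Train): author_id=4 -> matches Adams
  - book 5 (Paper Boats): author_id=NULL, no match -> dropped
  - book 6 (Empty Rooms): author_id=4 -> matches Adams
  - book 7 (Broken Clocks): author_id=1 -> matches Hill
  - book 8 (Stone Bridges): author_id=5 -> matches Mitchell
So 1 of 8 rows is dropped.

SQL:
SELECT a.title, b.name AS author
FROM books a
INNER JOIN authors b ON a.author_id = b.id

Result:
title            | author  
-----------------+---------
The Red Mountain | Adams   
Distant Shores   | Walker  
Silent Waters    | Walker  
The Last Train   | Adams   
Empty Rooms      | Adams   
Broken Clocks    | Hill    
Stone Bridges    | Mitchell


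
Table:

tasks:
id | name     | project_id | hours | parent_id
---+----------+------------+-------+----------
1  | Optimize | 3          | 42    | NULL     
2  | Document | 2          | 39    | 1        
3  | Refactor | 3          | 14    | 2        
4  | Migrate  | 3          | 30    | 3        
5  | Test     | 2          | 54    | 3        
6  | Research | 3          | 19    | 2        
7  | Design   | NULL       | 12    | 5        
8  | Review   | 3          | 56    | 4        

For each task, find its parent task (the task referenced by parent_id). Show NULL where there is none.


This is a self-join: tasks is joined to a second copy of itself, matching each row's parent_id to another row's id. Use LEFT JOIN so rows with parent_id=NULL are kept.
  - task 1 (Optimize): parent_id=NULL -> NULL
  - task 2 (Document): parent_id=1 -> Optimize
  - task 3 (Refactor): parent_id=2 -> Document
  - task 4 (Migrate): parent_id=3 -> Refactor
  - task 5 (Test): parent_id=3 -> Refactor
  - task 6 (Research): parent_id=2 -> Document
  - task 7 (Design): parent_id=5 -> Test
  - task 8 (Review): parent_id=4 -> Migrate

SQL:
SELECT a.name AS item, b.name AS parent
FROM tasks a
LEFT JOIN tasks b ON a.parent_id = b.id

Result:
item     | parent  
---------+---------
Optimize | NULL    
Document | Optimize
Refactor | Document
Migrate  | Refactor
Test     | Refactor
Research | Document
Design   | Test    
Review   | Migrate 


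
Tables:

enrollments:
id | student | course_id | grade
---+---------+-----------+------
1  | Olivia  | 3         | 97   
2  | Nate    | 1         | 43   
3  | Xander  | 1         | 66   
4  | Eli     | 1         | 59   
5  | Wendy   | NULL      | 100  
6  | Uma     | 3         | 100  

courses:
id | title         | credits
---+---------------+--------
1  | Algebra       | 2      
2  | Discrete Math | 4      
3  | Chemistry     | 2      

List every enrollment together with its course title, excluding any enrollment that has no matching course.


INNER JOIN keeps only enrollments rows whose course_id matches an id in courses. Walk through each enrollment:
  - enrollment 1 (Olivia): course_id=3 -> matches Chemistry
  - enrollment 2 (Nate): course_id=1 -> matches Algebra
  - enrollment 3 (Xander): course_id=1 -> matches Algebra
  - enrollment 4 (Eli): course_id=1 -> matches Algebra
  - enrollment 5 (Wendy): course_id=NULL, no match -> dropped
  - enrollment 6 (Uma): course_id=3 -> matches Chemistry
So 1 of 6 rows is dropped.

SQL:
SELECT a.student, b.title AS course
FROM enrollments a
INNER JOIN courses b ON a.course_id = b.id

Result:
student | course   
--------+----------
Olivia  | Chemistry
Nate    | Algebra  
Xander  | Algebra  
Eli     | Algebra  
Uma     | Chemistry


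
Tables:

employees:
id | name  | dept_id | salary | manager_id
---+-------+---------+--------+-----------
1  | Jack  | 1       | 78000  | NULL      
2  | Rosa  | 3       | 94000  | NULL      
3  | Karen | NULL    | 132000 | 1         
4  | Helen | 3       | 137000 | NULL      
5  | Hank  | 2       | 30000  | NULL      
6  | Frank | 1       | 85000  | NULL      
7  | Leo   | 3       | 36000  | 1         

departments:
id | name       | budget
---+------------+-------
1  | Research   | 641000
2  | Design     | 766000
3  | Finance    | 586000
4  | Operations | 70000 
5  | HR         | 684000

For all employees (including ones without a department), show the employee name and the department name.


LEFT JOIN keeps every row from employees (the left table); where dept_id has no match in departments, the department columns become NULL. Walk through each employee:
  - employee 1 (Jack): dept_id=1 -> matches Research
  - employee 2 (Rosa): dept_id=3 -> matches Finance
  - employee 3 (Karen): dept_id=NULL, no match -> kept with NULL
  - employee 4 (Helen): dept_id=3 -> matches Finance
  - employee 5 (Hank): dept_id=2 -> matches Design
  - employee 6 (Frank): dept_id=1 -> matches Research
  - employee 7 (Leo): dept_id=3 -> matches Finance
All 7 rows appear; 1 has NULL department.

SQL:
SELECT a.name, b.name AS department
FROM employees a
LEFT JOIN departments b ON a.dept_id = b.id

Result:
name  | department
------+-----------
Jack  | Research  
Rosa  | Finance   
Karen | NULL      
Helen | Finance   
Hank  | Design    
Frank | Research  
Leo   | Finance   


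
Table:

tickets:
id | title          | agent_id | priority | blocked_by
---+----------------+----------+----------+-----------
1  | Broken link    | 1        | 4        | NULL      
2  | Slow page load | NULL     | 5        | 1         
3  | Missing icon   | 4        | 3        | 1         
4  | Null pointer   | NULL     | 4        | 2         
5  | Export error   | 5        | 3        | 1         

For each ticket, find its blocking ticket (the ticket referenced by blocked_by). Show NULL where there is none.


This is a self-join: tickets is joined to a second copy of itself, matching each row's blocked_by to another row's id. Use LEFT JOIN so rows with blocked_by=NULL are kept.
  - ticket 1 (Broken link): blocked_by=NULL -> NULL
  - ticket 2 (Slow page load): blocked_by=1 -> Broken link
  - ticket 3 (Missing icon): blocked_by=1 -> Broken link
  - ticket 4 (Null pointer): blocked_by=2 -> Slow page load
  - ticket 5 (Export error): blocked_by=1 -> Broken link

SQL:
SELECT a.title AS item, b.title AS blocked_by
FROM tickets a
LEFT JOIN tickets b ON a.blocked_by = b.id

Result:
item           | blocked_by    
---------------+---------------
Broken link    | NULL          
Slow page load | Broken link   
Missing icon   | Broken link   
Null pointer   | Slow page load
Export error   | Broken link   


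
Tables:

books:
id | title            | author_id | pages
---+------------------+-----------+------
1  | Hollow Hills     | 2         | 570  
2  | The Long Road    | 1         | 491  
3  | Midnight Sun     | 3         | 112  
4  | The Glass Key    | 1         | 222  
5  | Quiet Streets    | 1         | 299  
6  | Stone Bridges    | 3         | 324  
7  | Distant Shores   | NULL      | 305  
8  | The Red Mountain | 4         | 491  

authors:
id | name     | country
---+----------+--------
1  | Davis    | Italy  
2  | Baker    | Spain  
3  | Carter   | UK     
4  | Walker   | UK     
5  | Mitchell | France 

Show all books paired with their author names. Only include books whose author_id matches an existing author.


INNER JOIN keeps only books rows whose author_id matches an id in authors. Walk through each book:
  - book 1 (Hollow Hills): author_id=2 -> matches Baker
  - book 2 (The Long Road): author_id=1 -> matches Davis
  - book 3 (Midnight Sun): author_id=3 -> matches Carter
  - book 4 (The Glass Key): author_id=1 -> matches Davis
  - book 5 (Quiet Streets): author_id=1 -> matches Davis
  - book 6 (Stone Bridges): author_id=3 -> matches Carter
  - book 7 (Distant Shores): author_id=NULL, no match -> dropped
  - book 8 (The Red Mountain): author_id=4 -> matches Walker
So 1 of 8 rows is dropped.

SQL:
SELECT a.title, b.name AS author
FROM books a
INNER JOIN authors b ON a.author_id = b.id

Result:
title            | author
-----------------+-------
Hollow Hills     | Baker 
The Long Road    | Davis 
Midnight Sun     | Carter
The Glass Key    | Davis 
Quiet Streets    | Davis 
Stone Bridges    | Carter
The Red Mountain | Walker
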